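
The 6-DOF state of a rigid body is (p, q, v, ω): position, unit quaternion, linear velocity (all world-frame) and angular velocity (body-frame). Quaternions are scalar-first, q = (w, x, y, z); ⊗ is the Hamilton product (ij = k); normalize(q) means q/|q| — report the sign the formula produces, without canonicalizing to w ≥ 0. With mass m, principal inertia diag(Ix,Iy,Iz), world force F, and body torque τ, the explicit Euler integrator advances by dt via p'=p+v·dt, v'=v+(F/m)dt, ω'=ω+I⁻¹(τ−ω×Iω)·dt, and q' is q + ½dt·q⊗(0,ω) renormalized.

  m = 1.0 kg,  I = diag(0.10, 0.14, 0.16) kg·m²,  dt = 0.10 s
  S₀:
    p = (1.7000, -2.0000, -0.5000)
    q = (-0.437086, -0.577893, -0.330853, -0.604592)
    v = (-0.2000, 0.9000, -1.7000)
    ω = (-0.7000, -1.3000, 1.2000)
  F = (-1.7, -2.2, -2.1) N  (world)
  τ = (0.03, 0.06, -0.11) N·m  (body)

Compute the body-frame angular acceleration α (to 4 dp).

precession coupling ω×(Iω) = (-0.0312, 0.0504, 0.0364)
α = I⁻¹(τ − ω×Iω) = (0.6120, 0.0686, -0.9150)

α = (0.6120, 0.0686, -0.9150)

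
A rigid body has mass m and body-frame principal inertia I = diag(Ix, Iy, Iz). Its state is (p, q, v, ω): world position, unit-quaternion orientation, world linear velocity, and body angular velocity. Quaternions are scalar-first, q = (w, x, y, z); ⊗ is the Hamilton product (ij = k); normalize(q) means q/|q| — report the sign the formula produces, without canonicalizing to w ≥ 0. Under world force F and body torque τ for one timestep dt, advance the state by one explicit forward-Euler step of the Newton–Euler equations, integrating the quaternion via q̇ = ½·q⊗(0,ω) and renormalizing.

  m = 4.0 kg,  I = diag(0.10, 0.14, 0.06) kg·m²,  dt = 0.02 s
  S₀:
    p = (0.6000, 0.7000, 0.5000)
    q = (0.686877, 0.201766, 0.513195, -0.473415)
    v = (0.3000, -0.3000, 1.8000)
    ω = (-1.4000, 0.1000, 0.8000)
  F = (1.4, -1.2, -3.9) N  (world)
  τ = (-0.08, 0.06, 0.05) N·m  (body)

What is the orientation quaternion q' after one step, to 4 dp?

q⊗(0,ω) = (0.6098849, -0.5037303, 0.5700559, 1.2881512)
q' = normalize(q + ½dt·q⊗(0,ω)) = (0.6929, 0.1967, 0.5188, -0.4605)

q' = (0.6929, 0.1967, 0.5188, -0.4605)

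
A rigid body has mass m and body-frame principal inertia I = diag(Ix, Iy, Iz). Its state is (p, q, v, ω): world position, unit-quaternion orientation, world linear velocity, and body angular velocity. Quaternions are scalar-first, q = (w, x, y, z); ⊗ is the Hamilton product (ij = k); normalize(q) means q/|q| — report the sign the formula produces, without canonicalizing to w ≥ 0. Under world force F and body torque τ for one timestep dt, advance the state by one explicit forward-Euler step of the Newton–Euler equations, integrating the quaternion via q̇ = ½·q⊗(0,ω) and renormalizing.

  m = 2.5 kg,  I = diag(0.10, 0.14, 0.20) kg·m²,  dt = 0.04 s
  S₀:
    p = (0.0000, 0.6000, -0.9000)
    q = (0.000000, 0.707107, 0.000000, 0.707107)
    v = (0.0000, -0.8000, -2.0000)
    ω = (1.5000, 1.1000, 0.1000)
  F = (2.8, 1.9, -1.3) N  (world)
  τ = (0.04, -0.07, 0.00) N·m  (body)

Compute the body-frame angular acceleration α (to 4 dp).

α = (0.3340, -0.3929, -0.3300)

gyro term ω×Iω = (0.0066, -0.0150, 0.0660)
α = I⁻¹(τ − ω×Iω) = (0.3340, -0.3929, -0.3300)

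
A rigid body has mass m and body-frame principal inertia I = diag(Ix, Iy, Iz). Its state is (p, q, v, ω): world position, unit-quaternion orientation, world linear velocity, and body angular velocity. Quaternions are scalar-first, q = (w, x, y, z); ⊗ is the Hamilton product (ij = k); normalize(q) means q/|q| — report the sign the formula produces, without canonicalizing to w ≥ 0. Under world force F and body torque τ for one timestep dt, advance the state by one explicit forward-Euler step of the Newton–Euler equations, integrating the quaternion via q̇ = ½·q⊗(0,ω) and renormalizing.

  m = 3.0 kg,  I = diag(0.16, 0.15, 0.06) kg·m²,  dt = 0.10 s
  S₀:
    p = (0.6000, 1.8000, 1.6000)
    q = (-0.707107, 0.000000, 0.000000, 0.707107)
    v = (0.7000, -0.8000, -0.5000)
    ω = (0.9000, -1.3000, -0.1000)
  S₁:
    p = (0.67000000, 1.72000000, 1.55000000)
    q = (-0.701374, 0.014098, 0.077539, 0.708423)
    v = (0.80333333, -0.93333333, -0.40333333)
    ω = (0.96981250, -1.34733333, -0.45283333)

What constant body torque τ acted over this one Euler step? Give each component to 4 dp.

τ = (0.1000, -0.0800, -0.2000)

ω₁ − ω₀ = (0.06981250, -0.04733333, -0.35283333)
applied torque τ = (0.1000, -0.0800, -0.2000)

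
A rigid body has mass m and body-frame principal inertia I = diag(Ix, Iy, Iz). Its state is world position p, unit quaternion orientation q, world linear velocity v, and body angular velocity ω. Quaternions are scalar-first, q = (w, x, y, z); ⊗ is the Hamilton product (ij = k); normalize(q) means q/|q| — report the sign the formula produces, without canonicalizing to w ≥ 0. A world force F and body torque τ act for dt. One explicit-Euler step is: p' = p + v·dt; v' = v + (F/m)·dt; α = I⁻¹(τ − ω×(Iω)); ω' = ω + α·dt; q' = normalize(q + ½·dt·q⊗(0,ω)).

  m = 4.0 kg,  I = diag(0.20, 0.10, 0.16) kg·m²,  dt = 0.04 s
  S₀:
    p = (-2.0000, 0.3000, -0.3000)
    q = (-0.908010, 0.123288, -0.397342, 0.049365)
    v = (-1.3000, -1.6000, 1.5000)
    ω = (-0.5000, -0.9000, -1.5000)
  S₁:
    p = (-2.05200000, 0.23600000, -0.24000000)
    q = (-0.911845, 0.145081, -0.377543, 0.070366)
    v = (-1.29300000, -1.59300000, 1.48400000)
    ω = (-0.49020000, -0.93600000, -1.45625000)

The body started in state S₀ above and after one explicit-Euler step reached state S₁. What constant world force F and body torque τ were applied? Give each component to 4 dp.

Δω = ω₁−ω₀ = (0.00980000, -0.03600000, 0.04375000)
ω₀×(Iω₀) = (0.0810, 0.0300, -0.0450)
applied torque τ = (0.1300, -0.0600, 0.1300)
velocity change Δv = (0.00700000, 0.00700000, -0.01600000)
F = m·Δv/dt = (0.7000, 0.7000, -1.6000)

F = (0.7000, 0.7000, -1.6000)
τ = (0.1300, -0.0600, 0.1300)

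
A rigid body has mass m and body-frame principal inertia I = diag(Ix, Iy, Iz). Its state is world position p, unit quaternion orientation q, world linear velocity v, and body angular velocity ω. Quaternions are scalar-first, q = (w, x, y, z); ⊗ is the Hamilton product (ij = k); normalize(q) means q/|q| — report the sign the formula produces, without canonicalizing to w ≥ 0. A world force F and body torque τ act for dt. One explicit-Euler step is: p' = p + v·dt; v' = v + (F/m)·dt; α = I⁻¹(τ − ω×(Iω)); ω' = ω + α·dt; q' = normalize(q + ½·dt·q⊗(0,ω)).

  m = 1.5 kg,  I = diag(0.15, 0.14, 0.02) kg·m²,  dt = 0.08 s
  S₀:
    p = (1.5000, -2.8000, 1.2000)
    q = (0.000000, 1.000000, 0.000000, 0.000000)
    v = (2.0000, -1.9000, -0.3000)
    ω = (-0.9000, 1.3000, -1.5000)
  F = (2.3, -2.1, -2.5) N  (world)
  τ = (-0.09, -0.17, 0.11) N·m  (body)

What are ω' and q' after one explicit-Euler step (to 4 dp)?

gyro term ω×Iω = (0.2340, 0.1755, 0.0117)
α = I⁻¹(τ − ω×Iω) = (-2.1600, -2.4679, 4.9150)
ω + α·dt = (-1.0728, 1.1026, -1.1068)
Hamilton product q⊗(0,ω) = (0.9000000, 0.0000000, 1.5000000, 1.3000000)
q' = normalize(q + ½dt·q⊗(0,ω)) = (0.0359, 0.9962, 0.0598, 0.0518)

ω' = (-1.0728, 1.1026, -1.1068)
q' = (0.0359, 0.9962, 0.0598, 0.0518)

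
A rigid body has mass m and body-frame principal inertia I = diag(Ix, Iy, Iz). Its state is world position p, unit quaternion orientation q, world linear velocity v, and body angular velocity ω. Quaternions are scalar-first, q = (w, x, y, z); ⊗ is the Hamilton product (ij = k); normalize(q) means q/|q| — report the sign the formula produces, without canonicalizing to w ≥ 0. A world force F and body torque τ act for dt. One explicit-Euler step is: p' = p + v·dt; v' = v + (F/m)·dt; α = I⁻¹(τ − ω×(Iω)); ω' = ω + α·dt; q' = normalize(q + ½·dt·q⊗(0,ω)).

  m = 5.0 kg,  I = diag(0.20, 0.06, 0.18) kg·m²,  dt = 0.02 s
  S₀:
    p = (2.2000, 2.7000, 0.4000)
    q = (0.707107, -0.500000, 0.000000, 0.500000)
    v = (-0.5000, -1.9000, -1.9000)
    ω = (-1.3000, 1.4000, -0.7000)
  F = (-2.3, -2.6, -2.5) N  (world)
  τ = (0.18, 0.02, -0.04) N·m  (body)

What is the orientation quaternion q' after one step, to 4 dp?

2q̇ = q⊗(0,ω) = (-0.3000000, -1.6192391, -0.0100502, -1.1949749)
q' = normalize(q + ½dt·q⊗(0,ω)) = (0.7040, -0.5161, -0.0001, 0.4879)

q' = (0.7040, -0.5161, -0.0001, 0.4879)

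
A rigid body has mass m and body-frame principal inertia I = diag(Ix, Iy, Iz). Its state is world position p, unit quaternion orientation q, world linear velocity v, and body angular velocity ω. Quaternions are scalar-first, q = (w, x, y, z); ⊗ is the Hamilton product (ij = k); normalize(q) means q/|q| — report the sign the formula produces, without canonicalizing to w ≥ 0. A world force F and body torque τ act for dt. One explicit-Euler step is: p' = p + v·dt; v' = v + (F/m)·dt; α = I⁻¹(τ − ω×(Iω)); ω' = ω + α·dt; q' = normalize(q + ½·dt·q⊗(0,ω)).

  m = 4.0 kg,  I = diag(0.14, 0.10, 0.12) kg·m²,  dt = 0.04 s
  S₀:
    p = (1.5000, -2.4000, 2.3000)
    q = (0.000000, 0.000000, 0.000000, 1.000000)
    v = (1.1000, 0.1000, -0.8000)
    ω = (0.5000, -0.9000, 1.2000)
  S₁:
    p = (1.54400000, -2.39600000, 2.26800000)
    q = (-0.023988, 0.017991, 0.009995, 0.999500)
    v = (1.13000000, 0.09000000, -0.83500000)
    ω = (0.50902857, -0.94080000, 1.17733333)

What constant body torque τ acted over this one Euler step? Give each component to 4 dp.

ω₁ − ω₀ = (0.00902857, -0.04080000, -0.02266667)
precession coupling = (-0.0216, 0.0120, 0.0180)
τ = I·(Δω/dt) + ω₀×(Iω₀) = (0.0100, -0.0900, -0.0500)

τ = (0.0100, -0.0900, -0.0500)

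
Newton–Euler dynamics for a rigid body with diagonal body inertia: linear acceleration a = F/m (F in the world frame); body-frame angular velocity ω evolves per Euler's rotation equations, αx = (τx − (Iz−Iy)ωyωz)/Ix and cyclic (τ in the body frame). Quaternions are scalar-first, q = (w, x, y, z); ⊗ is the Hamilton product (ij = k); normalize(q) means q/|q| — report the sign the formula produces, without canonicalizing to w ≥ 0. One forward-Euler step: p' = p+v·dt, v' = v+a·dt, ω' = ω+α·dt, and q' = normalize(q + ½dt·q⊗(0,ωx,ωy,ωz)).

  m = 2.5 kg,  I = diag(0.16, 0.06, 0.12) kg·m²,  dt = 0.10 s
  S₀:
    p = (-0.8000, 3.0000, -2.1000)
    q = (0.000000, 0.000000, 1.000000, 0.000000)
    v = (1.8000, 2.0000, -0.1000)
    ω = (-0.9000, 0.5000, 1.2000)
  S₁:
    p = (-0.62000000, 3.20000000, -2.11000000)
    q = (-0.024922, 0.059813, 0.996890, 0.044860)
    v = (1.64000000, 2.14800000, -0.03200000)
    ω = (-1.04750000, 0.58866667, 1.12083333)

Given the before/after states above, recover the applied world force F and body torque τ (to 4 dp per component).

velocity change Δv = (-0.16000000, 0.14800000, 0.06800000)
applied force F = (-4.0000, 3.7000, 1.7000)
Δω = ω₁−ω₀ = (-0.14750000, 0.08866667, -0.07916667)
precession coupling = (0.0360, -0.0432, 0.0450)
applied torque τ = (-0.2000, 0.0100, -0.0500)

F = (-4.0000, 3.7000, 1.7000)
τ = (-0.2000, 0.0100, -0.0500)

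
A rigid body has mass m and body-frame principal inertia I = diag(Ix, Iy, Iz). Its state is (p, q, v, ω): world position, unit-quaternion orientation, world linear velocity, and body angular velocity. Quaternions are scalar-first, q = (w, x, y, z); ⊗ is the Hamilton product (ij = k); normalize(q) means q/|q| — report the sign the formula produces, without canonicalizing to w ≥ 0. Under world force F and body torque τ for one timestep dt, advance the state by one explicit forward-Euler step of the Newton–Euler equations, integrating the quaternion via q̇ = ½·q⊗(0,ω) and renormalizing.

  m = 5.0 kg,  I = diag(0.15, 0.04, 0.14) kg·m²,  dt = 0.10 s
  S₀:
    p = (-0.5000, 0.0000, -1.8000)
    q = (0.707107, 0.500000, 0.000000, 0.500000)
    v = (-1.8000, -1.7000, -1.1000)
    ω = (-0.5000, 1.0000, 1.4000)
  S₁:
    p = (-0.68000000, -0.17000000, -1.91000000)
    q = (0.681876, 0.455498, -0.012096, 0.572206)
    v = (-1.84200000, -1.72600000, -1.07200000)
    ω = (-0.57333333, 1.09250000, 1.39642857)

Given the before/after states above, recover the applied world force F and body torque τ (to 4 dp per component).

Δω = ω₁−ω₀ = (-0.07333333, 0.09250000, -0.00357143)
applied torque τ = (0.0300, 0.0300, 0.0500)
Δv = v₁−v₀ = (-0.04200000, -0.02600000, 0.02800000)
F = m·Δv/dt = (-2.1000, -1.3000, 1.4000)

F = (-2.1000, -1.3000, 1.4000)
τ = (0.0300, 0.0300, 0.0500)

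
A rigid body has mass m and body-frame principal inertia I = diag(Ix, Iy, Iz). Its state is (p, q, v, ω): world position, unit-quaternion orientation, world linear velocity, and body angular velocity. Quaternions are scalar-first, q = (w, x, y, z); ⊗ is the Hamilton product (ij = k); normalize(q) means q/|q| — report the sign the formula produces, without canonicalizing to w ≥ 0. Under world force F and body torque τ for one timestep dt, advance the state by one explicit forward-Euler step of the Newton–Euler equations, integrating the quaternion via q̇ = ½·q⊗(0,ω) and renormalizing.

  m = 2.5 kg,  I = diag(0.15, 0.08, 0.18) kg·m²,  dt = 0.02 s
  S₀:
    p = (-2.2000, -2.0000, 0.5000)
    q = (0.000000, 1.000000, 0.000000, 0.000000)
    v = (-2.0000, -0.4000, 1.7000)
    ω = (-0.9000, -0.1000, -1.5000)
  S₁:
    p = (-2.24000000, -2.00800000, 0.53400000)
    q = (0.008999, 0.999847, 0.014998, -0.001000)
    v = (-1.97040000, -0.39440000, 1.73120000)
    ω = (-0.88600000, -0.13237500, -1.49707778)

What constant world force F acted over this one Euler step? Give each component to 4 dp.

F = (3.7000, 0.7000, 3.9000)

Δv = v₁−v₀ = (0.02960000, 0.00560000, 0.03120000)
applied force F = (3.7000, 0.7000, 3.9000)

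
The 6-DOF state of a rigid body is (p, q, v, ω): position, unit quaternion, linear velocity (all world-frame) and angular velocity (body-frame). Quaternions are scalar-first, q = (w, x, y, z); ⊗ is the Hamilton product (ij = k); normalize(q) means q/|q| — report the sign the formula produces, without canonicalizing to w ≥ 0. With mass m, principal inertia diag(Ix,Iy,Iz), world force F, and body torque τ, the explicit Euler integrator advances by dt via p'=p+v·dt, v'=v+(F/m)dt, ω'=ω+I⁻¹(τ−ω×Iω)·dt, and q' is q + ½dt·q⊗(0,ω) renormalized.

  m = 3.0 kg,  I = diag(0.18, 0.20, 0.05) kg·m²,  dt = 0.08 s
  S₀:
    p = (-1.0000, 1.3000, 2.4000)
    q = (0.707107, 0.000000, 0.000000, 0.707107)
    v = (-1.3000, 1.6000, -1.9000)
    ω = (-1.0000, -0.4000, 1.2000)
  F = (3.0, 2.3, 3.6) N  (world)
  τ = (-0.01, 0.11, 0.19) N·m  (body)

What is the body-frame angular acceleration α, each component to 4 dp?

gyro term ω×Iω = (0.0720, -0.1560, 0.0080)
α = I⁻¹(τ − ω×Iω) = (-0.4556, 1.3300, 3.6400)

α = (-0.4556, 1.3300, 3.6400)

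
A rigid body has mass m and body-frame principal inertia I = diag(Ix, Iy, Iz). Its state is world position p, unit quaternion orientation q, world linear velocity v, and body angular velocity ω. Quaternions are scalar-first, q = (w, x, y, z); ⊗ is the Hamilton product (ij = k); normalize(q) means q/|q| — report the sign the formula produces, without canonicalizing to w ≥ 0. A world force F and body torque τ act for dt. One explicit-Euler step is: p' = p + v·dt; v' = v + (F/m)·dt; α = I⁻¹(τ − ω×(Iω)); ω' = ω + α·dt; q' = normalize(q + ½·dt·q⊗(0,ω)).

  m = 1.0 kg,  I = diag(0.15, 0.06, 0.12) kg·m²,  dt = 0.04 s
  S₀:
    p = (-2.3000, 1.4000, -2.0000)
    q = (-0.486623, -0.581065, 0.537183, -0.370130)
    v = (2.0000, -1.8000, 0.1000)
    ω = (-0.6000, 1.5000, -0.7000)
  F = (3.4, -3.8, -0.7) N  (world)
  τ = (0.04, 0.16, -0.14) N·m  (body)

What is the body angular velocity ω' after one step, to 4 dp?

ω' = (-0.5725, 1.5983, -0.7737)

gyro term ω×Iω = (-0.0630, 0.0126, 0.0810)
angular accel α = (0.6867, 2.4567, -1.8417)
ω + α·dt = (-0.5725, 1.5983, -0.7737)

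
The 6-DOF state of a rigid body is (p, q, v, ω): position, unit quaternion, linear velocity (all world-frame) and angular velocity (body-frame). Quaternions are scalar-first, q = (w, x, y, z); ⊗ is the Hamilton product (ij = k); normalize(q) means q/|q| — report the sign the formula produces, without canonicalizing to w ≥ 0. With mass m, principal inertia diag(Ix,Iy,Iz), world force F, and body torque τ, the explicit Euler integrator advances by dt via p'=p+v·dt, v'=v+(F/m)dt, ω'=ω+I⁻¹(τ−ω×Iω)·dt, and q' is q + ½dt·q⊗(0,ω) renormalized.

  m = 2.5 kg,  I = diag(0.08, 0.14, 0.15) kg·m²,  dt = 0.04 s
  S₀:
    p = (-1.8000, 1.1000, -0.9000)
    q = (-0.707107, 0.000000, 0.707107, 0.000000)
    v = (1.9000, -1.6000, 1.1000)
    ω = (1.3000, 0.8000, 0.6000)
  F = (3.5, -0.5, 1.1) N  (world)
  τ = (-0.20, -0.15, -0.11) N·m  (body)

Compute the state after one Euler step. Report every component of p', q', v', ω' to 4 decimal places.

p' = (-1.7240, 1.0360, -0.8560)
q' = (-0.7180, -0.0099, 0.6954, -0.0269)
v' = (1.9560, -1.6080, 1.1176)
ω' = (1.1976, 0.7727, 0.5540)

a = F/m = (1.4000, -0.2000, 0.4400)
p' = p + v·dt = (-1.7240, 1.0360, -0.8560)
v' = v + a·dt = (1.9560, -1.6080, 1.1176)
angular accel α = (-2.5600, -0.6814, -1.1493)
new body rate ω' = (1.1976, 0.7727, 0.5540)
2q̇ = q⊗(0,ω) = (-0.5656856, -0.4949749, -0.5656856, -1.3435033)
q' = normalize(q + ½dt·q⊗(0,ω)) = (-0.7180, -0.0099, 0.6954, -0.0269)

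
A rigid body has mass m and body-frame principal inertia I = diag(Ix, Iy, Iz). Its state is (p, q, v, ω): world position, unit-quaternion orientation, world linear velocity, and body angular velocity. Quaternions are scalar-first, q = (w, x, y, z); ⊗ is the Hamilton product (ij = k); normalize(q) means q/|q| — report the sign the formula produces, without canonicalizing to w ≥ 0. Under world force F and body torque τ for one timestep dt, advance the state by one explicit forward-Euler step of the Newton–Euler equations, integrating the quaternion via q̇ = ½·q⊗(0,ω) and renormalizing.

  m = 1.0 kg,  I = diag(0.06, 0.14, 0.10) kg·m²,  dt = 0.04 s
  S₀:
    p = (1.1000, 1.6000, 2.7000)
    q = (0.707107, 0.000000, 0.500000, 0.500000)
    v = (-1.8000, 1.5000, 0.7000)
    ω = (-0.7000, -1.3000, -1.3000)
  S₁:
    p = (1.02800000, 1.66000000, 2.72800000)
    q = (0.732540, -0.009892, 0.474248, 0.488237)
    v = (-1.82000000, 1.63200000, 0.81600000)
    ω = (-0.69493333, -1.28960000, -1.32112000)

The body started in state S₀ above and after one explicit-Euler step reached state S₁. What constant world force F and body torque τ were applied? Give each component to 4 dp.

Δω = ω₁−ω₀ = (0.00506667, 0.01040000, -0.02112000)
applied torque τ = (-0.0600, 0.0000, 0.0200)
v₁ − v₀ = (-0.02000000, 0.13200000, 0.11600000)
F = m·Δv/dt = (-0.5000, 3.3000, 2.9000)

F = (-0.5000, 3.3000, 2.9000)
τ = (-0.0600, 0.0000, 0.0200)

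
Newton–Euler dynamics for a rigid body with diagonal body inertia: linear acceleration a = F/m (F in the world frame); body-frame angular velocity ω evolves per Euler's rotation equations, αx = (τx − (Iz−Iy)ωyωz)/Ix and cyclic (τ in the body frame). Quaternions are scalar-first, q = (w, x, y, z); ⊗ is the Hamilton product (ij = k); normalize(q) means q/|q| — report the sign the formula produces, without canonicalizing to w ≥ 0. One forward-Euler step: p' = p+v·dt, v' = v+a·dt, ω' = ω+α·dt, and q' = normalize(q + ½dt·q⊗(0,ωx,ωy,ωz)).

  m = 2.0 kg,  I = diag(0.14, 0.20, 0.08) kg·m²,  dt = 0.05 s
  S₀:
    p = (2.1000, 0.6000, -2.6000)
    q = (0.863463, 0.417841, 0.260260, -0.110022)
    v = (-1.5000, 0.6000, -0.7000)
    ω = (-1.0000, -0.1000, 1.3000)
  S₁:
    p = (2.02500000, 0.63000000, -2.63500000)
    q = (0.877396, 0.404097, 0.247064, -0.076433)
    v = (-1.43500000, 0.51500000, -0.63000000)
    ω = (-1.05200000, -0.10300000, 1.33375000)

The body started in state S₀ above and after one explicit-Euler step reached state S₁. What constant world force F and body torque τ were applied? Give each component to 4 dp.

F = (2.6000, -3.4000, 2.8000)
τ = (-0.1300, -0.0900, 0.0600)

Δv = v₁−v₀ = (0.06500000, -0.08500000, 0.07000000)
applied force F = (2.6000, -3.4000, 2.8000)
rate change Δω = (-0.05200000, -0.00300000, 0.03375000)
precession coupling = (0.0156, -0.0780, 0.0060)
applied torque τ = (-0.1300, -0.0900, 0.0600)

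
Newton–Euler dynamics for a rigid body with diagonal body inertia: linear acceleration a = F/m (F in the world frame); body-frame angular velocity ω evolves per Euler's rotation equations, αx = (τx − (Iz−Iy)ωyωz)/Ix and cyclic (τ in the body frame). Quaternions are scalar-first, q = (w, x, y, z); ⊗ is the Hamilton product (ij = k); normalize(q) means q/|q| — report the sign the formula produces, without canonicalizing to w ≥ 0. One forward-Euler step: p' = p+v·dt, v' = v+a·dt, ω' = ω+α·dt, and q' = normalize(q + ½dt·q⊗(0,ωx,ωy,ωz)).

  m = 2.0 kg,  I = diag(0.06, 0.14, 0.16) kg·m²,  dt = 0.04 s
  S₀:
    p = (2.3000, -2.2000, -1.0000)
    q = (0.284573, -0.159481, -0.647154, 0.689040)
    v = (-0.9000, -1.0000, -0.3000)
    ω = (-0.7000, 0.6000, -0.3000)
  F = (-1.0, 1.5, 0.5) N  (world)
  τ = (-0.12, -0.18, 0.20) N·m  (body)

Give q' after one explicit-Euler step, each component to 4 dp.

q' = (0.2942, -0.1678, -0.6542, 0.6762)

q⊗(0,ω) = (0.4833677, -0.4184789, -0.3594285, -0.6340683)
q + ½dt·q⊗(0,ω), renormalized = (0.2942, -0.1678, -0.6542, 0.6762)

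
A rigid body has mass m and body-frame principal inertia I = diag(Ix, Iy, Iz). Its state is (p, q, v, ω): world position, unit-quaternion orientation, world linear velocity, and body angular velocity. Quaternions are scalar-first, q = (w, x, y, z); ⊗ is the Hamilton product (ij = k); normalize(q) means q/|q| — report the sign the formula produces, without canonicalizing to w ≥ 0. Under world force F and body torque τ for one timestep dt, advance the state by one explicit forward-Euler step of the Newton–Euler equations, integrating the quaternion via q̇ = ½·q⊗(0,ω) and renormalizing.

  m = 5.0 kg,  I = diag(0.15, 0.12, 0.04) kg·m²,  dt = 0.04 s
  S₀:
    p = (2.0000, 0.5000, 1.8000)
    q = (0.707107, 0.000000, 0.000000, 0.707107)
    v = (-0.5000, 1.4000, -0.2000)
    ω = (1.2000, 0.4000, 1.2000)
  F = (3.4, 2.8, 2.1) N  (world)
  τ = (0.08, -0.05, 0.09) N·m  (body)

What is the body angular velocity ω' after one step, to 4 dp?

ω' = (1.2316, 0.3305, 1.3044)

α = I⁻¹(τ − ω×Iω) = (0.7893, -1.7367, 2.6100)
ω + α·dt = (1.2316, 0.3305, 1.3044)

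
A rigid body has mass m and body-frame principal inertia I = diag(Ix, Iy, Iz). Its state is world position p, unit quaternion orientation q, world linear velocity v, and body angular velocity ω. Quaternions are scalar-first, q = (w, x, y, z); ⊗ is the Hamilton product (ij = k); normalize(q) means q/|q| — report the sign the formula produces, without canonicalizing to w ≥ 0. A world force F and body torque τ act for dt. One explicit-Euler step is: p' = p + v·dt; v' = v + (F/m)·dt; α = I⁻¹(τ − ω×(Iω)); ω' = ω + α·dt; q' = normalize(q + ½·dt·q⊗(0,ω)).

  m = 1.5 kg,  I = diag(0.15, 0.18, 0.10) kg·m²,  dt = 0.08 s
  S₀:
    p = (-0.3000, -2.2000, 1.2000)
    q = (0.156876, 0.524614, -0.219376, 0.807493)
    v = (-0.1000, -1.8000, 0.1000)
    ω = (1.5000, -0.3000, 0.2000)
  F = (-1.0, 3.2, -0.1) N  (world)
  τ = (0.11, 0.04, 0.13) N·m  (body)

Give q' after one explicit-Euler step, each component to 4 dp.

2q̇ = q⊗(0,ω) = (-1.0142324, 0.4336867, 1.0592539, 0.2030550)
q + ½dt·q⊗(0,ω), renormalized = (0.1161, 0.5409, -0.1767, 0.8141)

q' = (0.1161, 0.5409, -0.1767, 0.8141)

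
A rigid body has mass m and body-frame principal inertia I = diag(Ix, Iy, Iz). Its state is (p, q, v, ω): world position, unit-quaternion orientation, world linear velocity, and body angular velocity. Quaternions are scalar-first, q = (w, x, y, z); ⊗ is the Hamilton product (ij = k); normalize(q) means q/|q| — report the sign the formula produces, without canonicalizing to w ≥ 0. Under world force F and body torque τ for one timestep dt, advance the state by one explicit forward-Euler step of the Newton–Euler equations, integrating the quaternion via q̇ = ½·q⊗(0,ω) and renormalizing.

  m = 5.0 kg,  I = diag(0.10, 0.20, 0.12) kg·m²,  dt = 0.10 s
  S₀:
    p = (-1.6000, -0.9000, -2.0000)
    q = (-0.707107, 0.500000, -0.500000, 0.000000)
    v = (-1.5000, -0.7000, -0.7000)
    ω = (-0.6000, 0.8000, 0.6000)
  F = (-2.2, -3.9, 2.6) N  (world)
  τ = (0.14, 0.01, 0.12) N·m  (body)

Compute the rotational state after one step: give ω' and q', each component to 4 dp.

ω' = (-0.4216, 0.8014, 0.7400)
q' = (-0.6710, 0.5054, -0.5424, -0.0162)

ω×(Iω) gyroscopic = (-0.0384, 0.0072, -0.0480)
angular accel α = (1.7840, 0.0140, 1.4000)
new body rate ω' = (-0.4216, 0.8014, 0.7400)
2q̇ = q⊗(0,ω) = (0.7000000, 0.1242642, -0.8656856, -0.3242642)
q' = normalize(q + ½dt·q⊗(0,ω)) = (-0.6710, 0.5054, -0.5424, -0.0162)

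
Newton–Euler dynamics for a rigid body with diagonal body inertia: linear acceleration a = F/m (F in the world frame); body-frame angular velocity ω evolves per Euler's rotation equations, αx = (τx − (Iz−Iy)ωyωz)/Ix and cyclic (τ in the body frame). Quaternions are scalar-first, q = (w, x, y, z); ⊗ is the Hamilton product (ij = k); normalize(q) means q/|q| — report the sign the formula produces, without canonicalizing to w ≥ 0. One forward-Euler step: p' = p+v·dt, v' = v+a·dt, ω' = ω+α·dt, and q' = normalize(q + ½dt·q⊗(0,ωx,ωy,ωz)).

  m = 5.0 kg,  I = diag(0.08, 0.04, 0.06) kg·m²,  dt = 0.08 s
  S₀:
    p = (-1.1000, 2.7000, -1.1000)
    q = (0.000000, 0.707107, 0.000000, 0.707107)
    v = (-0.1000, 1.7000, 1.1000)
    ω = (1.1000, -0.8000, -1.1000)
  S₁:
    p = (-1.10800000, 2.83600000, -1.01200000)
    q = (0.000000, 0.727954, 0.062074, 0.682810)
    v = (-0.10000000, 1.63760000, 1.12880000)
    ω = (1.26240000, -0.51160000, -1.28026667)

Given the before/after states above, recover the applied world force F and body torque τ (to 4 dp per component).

ω₁ − ω₀ = (0.16240000, 0.28840000, -0.18026667)
τ = I·(Δω/dt) + ω₀×(Iω₀) = (0.1800, 0.1200, -0.1000)
Δv = v₁−v₀ = (0.00000000, -0.06240000, 0.02880000)
m·(v₁−v₀)/dt = (0.0000, -3.9000, 1.8000)

F = (0.0000, -3.9000, 1.8000)
τ = (0.1800, 0.1200, -0.1000)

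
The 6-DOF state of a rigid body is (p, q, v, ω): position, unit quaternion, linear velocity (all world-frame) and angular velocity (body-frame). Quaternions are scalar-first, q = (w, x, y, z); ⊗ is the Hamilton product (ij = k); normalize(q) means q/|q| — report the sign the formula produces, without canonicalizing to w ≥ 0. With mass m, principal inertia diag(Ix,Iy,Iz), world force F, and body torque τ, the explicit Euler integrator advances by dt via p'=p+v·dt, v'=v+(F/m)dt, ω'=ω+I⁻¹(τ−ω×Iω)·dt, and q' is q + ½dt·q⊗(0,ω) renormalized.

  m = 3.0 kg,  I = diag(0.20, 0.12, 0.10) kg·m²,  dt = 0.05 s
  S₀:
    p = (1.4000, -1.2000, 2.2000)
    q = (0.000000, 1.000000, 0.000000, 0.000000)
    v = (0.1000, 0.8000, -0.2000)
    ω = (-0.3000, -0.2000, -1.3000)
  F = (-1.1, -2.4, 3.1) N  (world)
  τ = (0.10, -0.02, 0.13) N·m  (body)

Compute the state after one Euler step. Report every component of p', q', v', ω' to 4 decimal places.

(τ − ω×Iω)/I = (0.5260, -0.4917, 1.3480)
ω' = ω + α·dt = (-0.2737, -0.2246, -1.2326)
Hamilton product q⊗(0,ω) = (0.3000000, 0.0000000, 1.3000000, -0.2000000)
q' = normalize(q + ½dt·q⊗(0,ω)) = (0.0075, 0.9994, 0.0325, -0.0050)
p + v·dt = (1.4050, -1.1600, 2.1900)
v' = v + a·dt = (0.0817, 0.7600, -0.1483)

p' = (1.4050, -1.1600, 2.1900)
q' = (0.0075, 0.9994, 0.0325, -0.0050)
v' = (0.0817, 0.7600, -0.1483)
ω' = (-0.2737, -0.2246, -1.2326)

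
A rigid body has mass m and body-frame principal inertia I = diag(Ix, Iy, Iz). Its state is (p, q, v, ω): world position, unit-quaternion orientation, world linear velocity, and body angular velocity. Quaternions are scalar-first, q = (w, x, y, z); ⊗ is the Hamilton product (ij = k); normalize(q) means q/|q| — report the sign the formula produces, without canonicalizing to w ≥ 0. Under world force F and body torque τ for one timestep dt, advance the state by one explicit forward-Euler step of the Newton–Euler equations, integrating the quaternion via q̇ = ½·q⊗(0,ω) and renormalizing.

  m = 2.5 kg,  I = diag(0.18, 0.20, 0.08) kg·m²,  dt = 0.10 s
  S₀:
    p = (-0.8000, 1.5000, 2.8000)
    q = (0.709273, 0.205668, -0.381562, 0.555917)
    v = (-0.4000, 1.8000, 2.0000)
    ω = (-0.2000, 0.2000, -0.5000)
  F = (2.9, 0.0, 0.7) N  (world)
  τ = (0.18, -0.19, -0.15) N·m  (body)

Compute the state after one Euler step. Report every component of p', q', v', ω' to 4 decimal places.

linear accel F/m = (1.1600, 0.0000, 0.2800)
p + v·dt = (-0.8400, 1.6800, 3.0000)
v' = v + a·dt = (-0.2840, 1.8000, 2.0280)
ω×(Iω) gyroscopic = (0.0120, 0.0100, -0.0008)
angular accel α = (0.9333, -1.0000, -1.8650)
new body rate ω' = (-0.1067, 0.1000, -0.6865)
2q̇ = q⊗(0,ω) = (0.3954045, -0.0622570, 0.1335052, -0.3898153)
q' = normalize(q + ½dt·q⊗(0,ω)) = (0.7287, 0.2025, -0.3747, 0.5362)

p' = (-0.8400, 1.6800, 3.0000)
q' = (0.7287, 0.2025, -0.3747, 0.5362)
v' = (-0.2840, 1.8000, 2.0280)
ω' = (-0.1067, 0.1000, -0.6865)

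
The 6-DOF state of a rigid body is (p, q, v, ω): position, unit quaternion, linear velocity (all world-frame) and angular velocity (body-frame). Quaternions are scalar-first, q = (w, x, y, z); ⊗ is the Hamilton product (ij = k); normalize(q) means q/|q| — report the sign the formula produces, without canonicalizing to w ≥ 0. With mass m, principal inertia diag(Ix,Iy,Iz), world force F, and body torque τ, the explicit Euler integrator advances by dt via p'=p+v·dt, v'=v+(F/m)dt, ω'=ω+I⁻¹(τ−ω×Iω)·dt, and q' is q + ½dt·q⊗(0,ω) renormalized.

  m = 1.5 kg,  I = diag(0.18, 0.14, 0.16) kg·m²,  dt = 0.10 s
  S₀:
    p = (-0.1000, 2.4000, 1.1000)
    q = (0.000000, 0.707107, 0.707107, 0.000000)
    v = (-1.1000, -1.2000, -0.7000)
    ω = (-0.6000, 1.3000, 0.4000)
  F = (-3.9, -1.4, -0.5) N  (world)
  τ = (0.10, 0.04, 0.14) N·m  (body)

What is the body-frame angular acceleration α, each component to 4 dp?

α = (0.4978, 0.3200, 0.6800)

ω×(Iω) gyroscopic = (0.0104, -0.0048, 0.0312)
angular accel α = (0.4978, 0.3200, 0.6800)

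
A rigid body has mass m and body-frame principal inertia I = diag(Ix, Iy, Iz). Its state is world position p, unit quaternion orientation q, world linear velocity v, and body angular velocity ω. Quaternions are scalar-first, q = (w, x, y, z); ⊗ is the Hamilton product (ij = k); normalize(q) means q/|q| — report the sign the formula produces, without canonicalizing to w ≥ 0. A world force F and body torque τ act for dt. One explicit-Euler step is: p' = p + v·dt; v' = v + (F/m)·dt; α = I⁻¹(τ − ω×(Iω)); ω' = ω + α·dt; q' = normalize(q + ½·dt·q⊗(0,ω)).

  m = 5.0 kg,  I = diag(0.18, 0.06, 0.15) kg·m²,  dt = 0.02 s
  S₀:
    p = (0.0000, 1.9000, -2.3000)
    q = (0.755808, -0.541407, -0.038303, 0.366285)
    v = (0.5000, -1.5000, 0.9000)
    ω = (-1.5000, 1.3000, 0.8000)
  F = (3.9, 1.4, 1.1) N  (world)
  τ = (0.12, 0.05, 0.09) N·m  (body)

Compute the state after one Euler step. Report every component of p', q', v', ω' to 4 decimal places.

p' = (0.0100, 1.8700, -2.2820)
q' = (0.7451, -0.5577, -0.0296, 0.3646)
v' = (0.5156, -1.4944, 0.9044)
ω' = (-1.4971, 1.3287, 0.7808)

a = (0.7800, 0.2800, 0.2200)
p + v·dt = (0.0100, 1.8700, -2.2820)
new velocity v' = (0.5156, -1.4944, 0.9044)
ω×(Iω) gyroscopic = (0.0936, -0.0360, 0.2340)
α = I⁻¹(τ − ω×Iω) = (0.1467, 1.4333, -0.9600)
ω' = ω + α·dt = (-1.4971, 1.3287, 0.7808)
Hamilton product q⊗(0,ω) = (-1.0553446, -1.6405249, 0.8662485, -0.1566372)
q + ½dt·q⊗(0,ω), renormalized = (0.7451, -0.5577, -0.0296, 0.3646)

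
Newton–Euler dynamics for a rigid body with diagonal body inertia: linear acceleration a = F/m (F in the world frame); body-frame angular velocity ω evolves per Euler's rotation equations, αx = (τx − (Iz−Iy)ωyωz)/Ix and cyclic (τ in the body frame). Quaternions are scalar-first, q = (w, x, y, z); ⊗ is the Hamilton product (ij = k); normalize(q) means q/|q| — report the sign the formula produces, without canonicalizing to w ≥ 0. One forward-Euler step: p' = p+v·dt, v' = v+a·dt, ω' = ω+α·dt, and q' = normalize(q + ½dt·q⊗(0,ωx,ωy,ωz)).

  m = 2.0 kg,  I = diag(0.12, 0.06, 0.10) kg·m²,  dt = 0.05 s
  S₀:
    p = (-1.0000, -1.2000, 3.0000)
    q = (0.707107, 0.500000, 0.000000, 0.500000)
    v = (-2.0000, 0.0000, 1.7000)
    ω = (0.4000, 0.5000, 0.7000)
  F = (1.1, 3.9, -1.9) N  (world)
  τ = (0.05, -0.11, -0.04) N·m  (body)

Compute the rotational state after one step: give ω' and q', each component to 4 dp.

ω' = (0.4150, 0.4037, 0.6860)
q' = (0.6932, 0.5007, 0.0051, 0.5185)

angular accel α = (0.3000, -1.9267, -0.2800)
ω + α·dt = (0.4150, 0.4037, 0.6860)
Hamilton product q⊗(0,ω) = (-0.5500000, 0.0328428, 0.2035535, 0.7449749)
q + ½dt·q⊗(0,ω), renormalized = (0.6932, 0.5007, 0.0051, 0.5185)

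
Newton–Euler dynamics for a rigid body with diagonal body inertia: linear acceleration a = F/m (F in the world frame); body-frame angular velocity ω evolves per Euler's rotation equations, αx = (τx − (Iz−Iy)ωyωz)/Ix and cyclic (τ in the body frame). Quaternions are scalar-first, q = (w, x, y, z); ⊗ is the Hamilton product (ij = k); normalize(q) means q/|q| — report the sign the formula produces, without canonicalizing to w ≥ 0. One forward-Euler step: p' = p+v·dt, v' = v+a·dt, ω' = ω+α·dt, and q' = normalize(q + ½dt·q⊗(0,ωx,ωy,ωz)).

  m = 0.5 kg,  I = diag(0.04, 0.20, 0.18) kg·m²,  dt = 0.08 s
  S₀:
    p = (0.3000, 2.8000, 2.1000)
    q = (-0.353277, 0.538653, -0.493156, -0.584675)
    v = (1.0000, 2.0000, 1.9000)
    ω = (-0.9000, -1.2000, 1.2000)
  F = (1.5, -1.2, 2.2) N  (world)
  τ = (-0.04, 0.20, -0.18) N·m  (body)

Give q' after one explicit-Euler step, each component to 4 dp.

q' = (-0.3285, 0.4982, -0.4796, -0.6433)

q⊗(0,ω) = (0.5946105, -0.9754479, 0.3037563, -1.5141564)
q + ½dt·q⊗(0,ω), renormalized = (-0.3285, 0.4982, -0.4796, -0.6433)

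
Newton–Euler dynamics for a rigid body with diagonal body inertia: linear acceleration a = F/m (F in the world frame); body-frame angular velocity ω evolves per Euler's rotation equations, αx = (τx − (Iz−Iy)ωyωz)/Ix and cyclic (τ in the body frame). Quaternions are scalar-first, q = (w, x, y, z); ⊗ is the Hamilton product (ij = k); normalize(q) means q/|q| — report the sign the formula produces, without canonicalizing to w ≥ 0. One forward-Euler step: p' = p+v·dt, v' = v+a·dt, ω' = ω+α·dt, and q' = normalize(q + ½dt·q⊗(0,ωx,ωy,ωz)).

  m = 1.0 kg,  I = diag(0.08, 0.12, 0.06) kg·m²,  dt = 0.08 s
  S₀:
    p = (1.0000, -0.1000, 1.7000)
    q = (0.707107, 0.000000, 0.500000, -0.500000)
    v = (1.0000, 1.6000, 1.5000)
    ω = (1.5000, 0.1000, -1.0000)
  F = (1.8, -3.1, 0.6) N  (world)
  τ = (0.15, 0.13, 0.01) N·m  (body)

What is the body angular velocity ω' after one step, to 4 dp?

ω×(Iω) gyroscopic = (0.0060, -0.0300, 0.0060)
(τ − ω×Iω)/I = (1.8000, 1.3333, 0.0667)
ω' = ω + α·dt = (1.6440, 0.2067, -0.9947)

ω' = (1.6440, 0.2067, -0.9947)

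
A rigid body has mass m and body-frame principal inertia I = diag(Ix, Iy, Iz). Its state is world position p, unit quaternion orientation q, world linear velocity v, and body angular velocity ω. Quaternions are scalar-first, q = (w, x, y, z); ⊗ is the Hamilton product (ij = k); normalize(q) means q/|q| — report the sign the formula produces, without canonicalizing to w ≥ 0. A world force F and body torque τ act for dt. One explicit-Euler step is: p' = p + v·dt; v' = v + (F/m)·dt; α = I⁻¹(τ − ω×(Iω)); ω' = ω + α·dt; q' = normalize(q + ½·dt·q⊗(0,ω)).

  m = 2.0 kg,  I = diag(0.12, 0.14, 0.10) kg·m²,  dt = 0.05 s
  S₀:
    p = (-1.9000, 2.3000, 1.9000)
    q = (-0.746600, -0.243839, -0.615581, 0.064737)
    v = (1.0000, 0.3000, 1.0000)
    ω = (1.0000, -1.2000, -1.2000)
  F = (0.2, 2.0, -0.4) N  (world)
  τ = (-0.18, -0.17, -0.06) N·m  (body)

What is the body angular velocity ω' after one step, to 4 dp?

ω' = (0.9490, -1.2521, -1.2180)

gyro term ω×Iω = (-0.0576, -0.0240, -0.0240)
(τ − ω×Iω)/I = (-1.0200, -1.0429, -0.3600)
ω' = ω + α·dt = (0.9490, -1.2521, -1.2180)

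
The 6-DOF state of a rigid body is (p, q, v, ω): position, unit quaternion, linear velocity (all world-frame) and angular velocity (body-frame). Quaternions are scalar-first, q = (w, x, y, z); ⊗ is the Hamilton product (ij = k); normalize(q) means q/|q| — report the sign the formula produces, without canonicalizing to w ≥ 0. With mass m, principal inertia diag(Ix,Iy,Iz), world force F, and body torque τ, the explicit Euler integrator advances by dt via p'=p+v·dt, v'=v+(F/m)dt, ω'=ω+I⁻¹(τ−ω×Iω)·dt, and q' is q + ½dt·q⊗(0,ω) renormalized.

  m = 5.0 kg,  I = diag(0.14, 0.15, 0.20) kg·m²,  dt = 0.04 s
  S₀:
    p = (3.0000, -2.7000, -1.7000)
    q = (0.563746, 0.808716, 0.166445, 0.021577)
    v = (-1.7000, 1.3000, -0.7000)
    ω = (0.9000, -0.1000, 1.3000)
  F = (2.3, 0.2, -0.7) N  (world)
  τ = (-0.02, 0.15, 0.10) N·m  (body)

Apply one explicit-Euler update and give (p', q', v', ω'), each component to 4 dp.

linear accel F/m = (0.4600, 0.0400, -0.1400)
new position p' = (2.9320, -2.6480, -1.7280)
new velocity v' = (-1.6816, 1.3016, -0.7056)
precession coupling ω×(Iω) = (-0.0065, -0.0702, -0.0009)
angular accel α = (-0.0964, 1.4680, 0.5045)
ω + α·dt = (0.8961, -0.0413, 1.3202)
2q̇ = q⊗(0,ω) = (-0.7392500, 0.7259076, -1.0882861, 0.5021977)
q + ½dt·q⊗(0,ω), renormalized = (0.5487, 0.8228, 0.1446, 0.0316)

p' = (2.9320, -2.6480, -1.7280)
q' = (0.5487, 0.8228, 0.1446, 0.0316)
v' = (-1.6816, 1.3016, -0.7056)
ω' = (0.8961, -0.0413, 1.3202)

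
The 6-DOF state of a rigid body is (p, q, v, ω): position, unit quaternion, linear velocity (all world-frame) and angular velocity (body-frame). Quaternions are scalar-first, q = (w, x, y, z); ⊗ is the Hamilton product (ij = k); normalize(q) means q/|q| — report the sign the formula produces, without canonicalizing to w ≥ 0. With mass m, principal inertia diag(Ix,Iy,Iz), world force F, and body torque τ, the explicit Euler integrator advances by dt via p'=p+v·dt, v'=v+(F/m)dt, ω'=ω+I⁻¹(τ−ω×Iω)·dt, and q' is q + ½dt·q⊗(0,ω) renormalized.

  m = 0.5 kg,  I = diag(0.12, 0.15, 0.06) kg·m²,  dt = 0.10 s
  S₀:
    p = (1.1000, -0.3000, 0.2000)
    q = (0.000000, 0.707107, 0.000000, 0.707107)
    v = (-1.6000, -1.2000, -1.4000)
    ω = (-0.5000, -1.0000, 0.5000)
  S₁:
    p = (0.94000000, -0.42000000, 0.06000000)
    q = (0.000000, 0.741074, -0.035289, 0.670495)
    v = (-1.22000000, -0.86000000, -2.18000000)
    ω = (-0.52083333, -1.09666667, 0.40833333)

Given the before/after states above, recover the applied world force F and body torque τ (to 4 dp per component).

F = (1.9000, 1.7000, -3.9000)
τ = (0.0200, -0.1600, -0.0400)

v₁ − v₀ = (0.38000000, 0.34000000, -0.78000000)
applied force F = (1.9000, 1.7000, -3.9000)
Δω = ω₁−ω₀ = (-0.02083333, -0.09666667, -0.09166667)
ω₀×(Iω₀) = (0.0450, -0.0150, 0.0150)
I·α + gyro = (0.0200, -0.1600, -0.0400)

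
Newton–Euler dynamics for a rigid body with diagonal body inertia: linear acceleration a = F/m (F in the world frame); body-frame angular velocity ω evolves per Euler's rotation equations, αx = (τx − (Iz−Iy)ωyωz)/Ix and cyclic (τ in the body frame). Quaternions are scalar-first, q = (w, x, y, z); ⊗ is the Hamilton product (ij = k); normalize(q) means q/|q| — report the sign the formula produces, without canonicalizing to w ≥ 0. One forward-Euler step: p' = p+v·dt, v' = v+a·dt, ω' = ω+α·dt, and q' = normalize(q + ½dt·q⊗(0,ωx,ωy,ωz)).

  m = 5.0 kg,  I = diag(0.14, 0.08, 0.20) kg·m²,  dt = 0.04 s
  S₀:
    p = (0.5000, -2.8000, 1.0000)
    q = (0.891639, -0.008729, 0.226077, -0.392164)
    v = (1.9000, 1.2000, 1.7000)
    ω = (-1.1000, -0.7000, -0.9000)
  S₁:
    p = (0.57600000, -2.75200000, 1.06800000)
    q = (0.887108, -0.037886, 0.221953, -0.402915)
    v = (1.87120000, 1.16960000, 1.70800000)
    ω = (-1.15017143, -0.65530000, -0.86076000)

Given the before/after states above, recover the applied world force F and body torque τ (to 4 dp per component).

rate change Δω = (-0.05017143, 0.04470000, 0.03924000)
precession coupling = (0.0756, -0.0594, -0.0462)
applied torque τ = (-0.1000, 0.0300, 0.1500)
velocity change Δv = (-0.02880000, -0.03040000, 0.00800000)
m·(v₁−v₀)/dt = (-3.6000, -3.8000, 1.0000)

F = (-3.6000, -3.8000, 1.0000)
τ = (-0.1000, 0.0300, 0.1500)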